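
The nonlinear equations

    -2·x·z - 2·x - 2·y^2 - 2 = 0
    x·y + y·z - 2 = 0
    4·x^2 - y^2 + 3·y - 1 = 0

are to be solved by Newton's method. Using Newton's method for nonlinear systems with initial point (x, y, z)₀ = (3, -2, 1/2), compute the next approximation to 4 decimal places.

At (3, -2, 1/2): F = (-19.0000, -9.0000, 25.0000).
Jacobian J = [[-2·z - 2, -4·y, -2·x], [y, x + z, y], [8·x, -2·y + 3, 0]].
At the point, J = [[-3.0000, 8.0000, -6.0000], [-2.0000, 3.5000, -2.0000], [24.0000, 7.0000, 0.0000]] (det J = 162.0000).
Solving J·Δ = −F gives Δ = (-1.4630, 1.4444, -0.5093).
Then the next iterate is (x, y, z)₁ = (1.5370, -0.5556, -0.0093).

(1.5370, -0.5556, -0.0093)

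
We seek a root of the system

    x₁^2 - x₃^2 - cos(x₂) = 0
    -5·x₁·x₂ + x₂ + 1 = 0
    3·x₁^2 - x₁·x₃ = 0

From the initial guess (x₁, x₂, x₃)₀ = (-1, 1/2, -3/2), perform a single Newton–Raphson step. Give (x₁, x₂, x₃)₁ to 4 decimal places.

(-0.4062, 0.0807, -0.3279)

At (-1, 1/2, -3/2): F = (-2.127583, 4.0000, 1.5000).
Jacobian J = [[2·x₁, sin(x₂), -2·x₃], [-5·x₂, -5·x₁ + 1, 0], [6·x₁ - x₃, 0, -x₁]].
At the point, J = [[-2.0000, 0.479426, 3.0000], [-2.5000, 6.0000, 0.0000], [-4.5000, 0.0000, 1.0000]] (det J = 70.198564).
Solving J·Δ = −F gives Δ = (0.5938, -0.4193, 1.1721).
Then the next iterate is (x₁, x₂, x₃)₁ = (-0.4062, 0.0807, -0.3279).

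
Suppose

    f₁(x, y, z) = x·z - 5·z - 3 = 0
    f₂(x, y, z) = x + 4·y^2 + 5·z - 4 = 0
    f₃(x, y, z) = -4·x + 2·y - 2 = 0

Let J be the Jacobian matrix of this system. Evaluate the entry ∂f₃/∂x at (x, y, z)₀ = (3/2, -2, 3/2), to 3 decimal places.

-4.000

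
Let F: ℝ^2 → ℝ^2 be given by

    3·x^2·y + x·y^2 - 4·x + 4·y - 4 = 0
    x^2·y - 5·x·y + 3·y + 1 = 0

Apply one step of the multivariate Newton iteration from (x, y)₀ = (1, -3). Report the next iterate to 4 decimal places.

(-3.0000, -35.0000)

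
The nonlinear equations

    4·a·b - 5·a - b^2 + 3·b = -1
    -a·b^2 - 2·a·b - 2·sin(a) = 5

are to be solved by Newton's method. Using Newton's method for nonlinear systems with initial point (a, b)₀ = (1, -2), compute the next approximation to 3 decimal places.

(3.091, 2.471)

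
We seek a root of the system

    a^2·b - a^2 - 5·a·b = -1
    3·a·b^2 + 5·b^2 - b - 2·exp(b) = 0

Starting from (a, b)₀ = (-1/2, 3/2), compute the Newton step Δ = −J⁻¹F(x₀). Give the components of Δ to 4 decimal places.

(0.4259, -0.5338)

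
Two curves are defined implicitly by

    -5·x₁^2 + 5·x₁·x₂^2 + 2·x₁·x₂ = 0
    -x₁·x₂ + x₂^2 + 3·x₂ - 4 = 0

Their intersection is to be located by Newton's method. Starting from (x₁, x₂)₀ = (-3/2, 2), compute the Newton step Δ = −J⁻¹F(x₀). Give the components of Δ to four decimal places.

At (-3/2, 2): F = (-47.2500, 9.0000).
Jacobian J = [[-10·x₁ + 5·x₂^2 + 2·x₂, 10·x₁·x₂ + 2·x₁], [-x₂, -x₁ + 2·x₂ + 3]].
At the point, J = [[39.0000, -33.0000], [-2.0000, 8.5000]] (det J = 265.5000).
Solving J·Δ = −F gives Δ = (0.3941, -0.9661).

(0.3941, -0.9661)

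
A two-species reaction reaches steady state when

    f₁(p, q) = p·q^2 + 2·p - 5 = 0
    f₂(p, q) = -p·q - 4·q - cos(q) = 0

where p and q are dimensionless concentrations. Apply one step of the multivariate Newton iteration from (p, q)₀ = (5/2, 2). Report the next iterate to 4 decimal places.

(7.6632, -2.0979)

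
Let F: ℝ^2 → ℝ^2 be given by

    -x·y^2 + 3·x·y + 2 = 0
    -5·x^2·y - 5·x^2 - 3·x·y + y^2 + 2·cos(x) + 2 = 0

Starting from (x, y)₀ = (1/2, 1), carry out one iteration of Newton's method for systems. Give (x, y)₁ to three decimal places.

At (1/2, 1): F = (3.000, 0.75517).
Jacobian J = [[-y^2 + 3·y, -2·x·y + 3·x], [-10·x·y - 10·x - 3·y - 2·sin(x), -5·x^2 - 3·x + 2·y]].
At the point, J = [[2.000, 0.500], [-13.95885, -0.750]] (det J = 5.47943).
Solving J·Δ = −F gives Δ = (0.480, -7.918).
Then the next iterate is (x, y)₁ = (0.980, -6.918).

(0.980, -6.918)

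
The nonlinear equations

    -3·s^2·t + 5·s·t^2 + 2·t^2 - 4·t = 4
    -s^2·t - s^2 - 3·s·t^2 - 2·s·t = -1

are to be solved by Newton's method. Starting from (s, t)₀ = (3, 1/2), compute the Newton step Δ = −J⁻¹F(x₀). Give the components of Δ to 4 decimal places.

At (3, 1/2): F = (-15.2500, -17.7500).
Jacobian J = [[-6·s·t + 5·t^2, -3·s^2 + 10·s·t + 4·t - 4], [-2·s·t - 2·s - 3·t^2 - 2·t, -s^2 - 6·s·t - 2·s]].
At the point, J = [[-7.7500, -14.0000], [-10.7500, -24.0000]] (det J = 35.5000).
Solving J·Δ = −F gives Δ = (-3.3099, 0.7430).

(-3.3099, 0.7430)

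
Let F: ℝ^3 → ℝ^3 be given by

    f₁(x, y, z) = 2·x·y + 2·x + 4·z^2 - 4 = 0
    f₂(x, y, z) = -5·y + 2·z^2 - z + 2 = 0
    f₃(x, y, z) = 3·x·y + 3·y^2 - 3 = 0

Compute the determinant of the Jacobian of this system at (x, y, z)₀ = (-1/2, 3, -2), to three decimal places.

J = [[2·y + 2, 2·x, 8·z], [0, -5, 4·z - 1], [3·y, 3·x + 6·y, 0]].
At the point, J = [[8.000, -1.000, -16.000], [0.000, -5.000, -9.000], [9.000, 16.500, 0.000]].
det J = 549.000.

549.000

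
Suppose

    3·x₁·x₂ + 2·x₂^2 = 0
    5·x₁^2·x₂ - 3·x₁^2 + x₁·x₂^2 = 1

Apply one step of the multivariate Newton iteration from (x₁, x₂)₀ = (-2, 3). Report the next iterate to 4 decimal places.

(-1.4314, 2.1471)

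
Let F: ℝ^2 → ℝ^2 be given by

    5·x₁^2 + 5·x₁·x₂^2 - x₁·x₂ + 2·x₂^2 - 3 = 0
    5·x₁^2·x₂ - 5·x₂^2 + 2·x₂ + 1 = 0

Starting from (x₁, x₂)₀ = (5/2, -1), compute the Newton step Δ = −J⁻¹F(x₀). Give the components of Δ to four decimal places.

(-1.4165, 0.0425)

At (5/2, -1): F = (45.2500, -37.2500).
Jacobian J = [[10·x₁ + 5·x₂^2 - x₂, 10·x₁·x₂ - x₁ + 4·x₂], [10·x₁·x₂, 5·x₁^2 - 10·x₂ + 2]].
At the point, J = [[31.0000, -31.5000], [-25.0000, 43.2500]] (det J = 553.2500).
Solving J·Δ = −F gives Δ = (-1.4165, 0.0425).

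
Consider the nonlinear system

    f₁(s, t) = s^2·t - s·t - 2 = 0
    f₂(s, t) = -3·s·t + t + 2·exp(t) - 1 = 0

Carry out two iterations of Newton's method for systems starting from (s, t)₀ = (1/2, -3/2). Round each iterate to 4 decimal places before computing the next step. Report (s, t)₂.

(0.3718, -8.5569)

At (1/2, -3/2): F = (-1.6250, 0.196260).
Jacobian J = [[2·s·t - t, s^2 - s], [-3·t, -3·s + 2·exp(t) + 1]].
At the point, J = [[0.0000, -0.2500], [4.5000, -0.053740]] (det J = 1.1250).
Solving J·Δ = −F gives Δ = (-0.1212, -6.5000).
Then the next iterate is (s, t)₁ = (0.3788, -8.0000).
Round to (0.3788, -8.0000) and repeat: F = (-0.117516, 0.091871), J = [[1.9392, -0.235311], [24.0000, -0.135729]].
Δ = (-0.0070, -0.5569), so (s, t)₂ = (0.3718, -8.5569).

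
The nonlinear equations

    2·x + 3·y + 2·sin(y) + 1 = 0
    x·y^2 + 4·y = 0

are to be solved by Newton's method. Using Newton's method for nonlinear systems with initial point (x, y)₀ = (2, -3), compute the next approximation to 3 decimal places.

(3.117, -0.993)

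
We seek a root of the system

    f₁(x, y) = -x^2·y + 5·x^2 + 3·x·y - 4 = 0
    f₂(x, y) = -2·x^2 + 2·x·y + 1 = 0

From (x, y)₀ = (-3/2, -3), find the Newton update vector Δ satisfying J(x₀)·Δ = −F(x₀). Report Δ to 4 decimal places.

At (-3/2, -3): F = (27.5000, 5.5000).
Jacobian J = [[-2·x·y + 10·x + 3·y, -x^2 + 3·x], [-4·x + 2·y, 2·x]].
At the point, J = [[-33.0000, -6.7500], [0.0000, -3.0000]] (det J = 99.0000).
Solving J·Δ = −F gives Δ = (0.4583, 1.8333).

(0.4583, 1.8333)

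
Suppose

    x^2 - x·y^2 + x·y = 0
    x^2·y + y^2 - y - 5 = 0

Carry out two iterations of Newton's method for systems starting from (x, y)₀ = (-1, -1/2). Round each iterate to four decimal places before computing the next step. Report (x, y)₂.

(0.8575, -1.8964)

At (-1, -1/2): F = (1.7500, -4.7500).
Jacobian J = [[2·x - y^2 + y, -2·x·y + x], [2·x·y, x^2 + 2·y - 1]].
At the point, J = [[-2.7500, -2.0000], [1.0000, -1.0000]] (det J = 4.7500).
Solving J·Δ = −F gives Δ = (2.3684, -2.3816).
Then the next iterate is (x, y)₁ = (1.3684, -2.8816).
Round to (1.3684, -2.8816) and repeat: F = (-13.433335, 0.789369), J = [[-8.448419, 9.254763], [-7.886363, -4.890681]].
Δ = (-0.5109, 0.9852), so (x, y)₂ = (0.8575, -1.8964).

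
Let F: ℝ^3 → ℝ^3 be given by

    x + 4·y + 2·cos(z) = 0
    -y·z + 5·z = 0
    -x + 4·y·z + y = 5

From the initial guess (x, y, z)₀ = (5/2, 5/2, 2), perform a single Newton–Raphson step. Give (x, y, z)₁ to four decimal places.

At (5/2, 5/2, 2): F = (11.667706, 5.0000, 15.0000).
Jacobian J = [[1, 4, -2·sin(z)], [0, -z, -y + 5], [-1, 4·z + 1, 4·y]].
At the point, J = [[1.0000, 4.0000, -1.818595], [0.0000, -2.0000, 2.5000], [-1.0000, 9.0000, 10.0000]] (det J = -48.862810).
Solving J·Δ = −F gives Δ = (-13.9630, -0.5272, -2.4218).
Then the next iterate is (x, y, z)₁ = (-11.4630, 1.9728, -0.4218).

(-11.4630, 1.9728, -0.4218)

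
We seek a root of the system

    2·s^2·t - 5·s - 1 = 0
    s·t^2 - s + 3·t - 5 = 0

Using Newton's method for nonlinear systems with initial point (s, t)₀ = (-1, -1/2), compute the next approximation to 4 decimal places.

(1.2381, 1.3571)

At (-1, -1/2): F = (3.0000, -5.7500).
Jacobian J = [[4·s·t - 5, 2·s^2], [t^2 - 1, 2·s·t + 3]].
At the point, J = [[-3.0000, 2.0000], [-0.7500, 4.0000]] (det J = -10.5000).
Solving J·Δ = −F gives Δ = (2.2381, 1.8571).
Then the next iterate is (s, t)₁ = (1.2381, 1.3571).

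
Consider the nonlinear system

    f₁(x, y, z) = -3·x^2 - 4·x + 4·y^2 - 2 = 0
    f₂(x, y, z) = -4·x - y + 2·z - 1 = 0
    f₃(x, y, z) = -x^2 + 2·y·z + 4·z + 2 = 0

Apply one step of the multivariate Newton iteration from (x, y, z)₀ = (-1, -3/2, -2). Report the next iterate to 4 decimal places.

(0.0488, -0.6585, 0.2683)

At (-1, -3/2, -2): F = (8.0000, 0.5000, -1.0000).
Jacobian J = [[-6·x - 4, 8·y, 0], [-4, -1, 2], [-2·x, 2·z, 2·y + 4]].
At the point, J = [[2.0000, -12.0000, 0.0000], [-4.0000, -1.0000, 2.0000], [2.0000, -4.0000, 1.0000]] (det J = -82.0000).
Solving J·Δ = −F gives Δ = (1.0488, 0.8415, 2.2683).
Then the next iterate is (x, y, z)₁ = (0.0488, -0.6585, 0.2683).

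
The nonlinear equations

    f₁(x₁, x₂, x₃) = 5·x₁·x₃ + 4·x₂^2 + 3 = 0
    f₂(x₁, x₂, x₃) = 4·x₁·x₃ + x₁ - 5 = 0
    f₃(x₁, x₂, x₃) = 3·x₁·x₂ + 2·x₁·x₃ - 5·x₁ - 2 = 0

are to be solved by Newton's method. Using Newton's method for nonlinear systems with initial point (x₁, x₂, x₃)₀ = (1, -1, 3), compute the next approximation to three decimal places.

(0.610, 0.561, 2.268)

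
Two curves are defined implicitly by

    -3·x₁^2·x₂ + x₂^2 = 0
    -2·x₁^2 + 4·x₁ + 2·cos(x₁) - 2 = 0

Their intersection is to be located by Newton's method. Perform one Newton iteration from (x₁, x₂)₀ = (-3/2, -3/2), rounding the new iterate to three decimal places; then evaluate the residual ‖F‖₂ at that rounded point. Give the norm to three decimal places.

4.606

At (-3/2, -3/2): F = (12.375, -12.35853).
Jacobian J = [[-6·x₁·x₂, -3·x₁^2 + 2·x₂], [-4·x₁ - 2·sin(x₁) + 4, 0]].
At the point, J = [[-13.500, -9.750], [11.99499, 0.000]] (det J = 116.95115).
Solving J·Δ = −F gives Δ = (1.030, -0.157).
Then the next iterate is (x₁, x₂)₁ = (-0.470, -1.657).
Re-evaluating at (-0.470, -1.657): F = (3.84374, -2.53866), so ‖F‖₂ = 4.606.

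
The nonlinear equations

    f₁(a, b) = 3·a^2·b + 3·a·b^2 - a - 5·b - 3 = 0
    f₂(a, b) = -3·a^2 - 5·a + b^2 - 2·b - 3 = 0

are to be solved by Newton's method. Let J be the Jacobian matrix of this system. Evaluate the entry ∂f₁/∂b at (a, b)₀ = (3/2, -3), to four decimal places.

-25.2500

∂f₁/∂b = 3·a^2 + 6·a·b - 5.
At (3/2, -3) this is -25.2500.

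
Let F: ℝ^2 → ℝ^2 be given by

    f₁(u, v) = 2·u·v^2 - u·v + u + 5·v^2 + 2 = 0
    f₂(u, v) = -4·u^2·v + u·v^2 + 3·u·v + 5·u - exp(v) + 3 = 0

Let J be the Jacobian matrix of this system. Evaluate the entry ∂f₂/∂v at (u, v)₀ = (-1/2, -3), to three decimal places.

0.450

∂f₂/∂v = -4·u^2 + 2·u·v + 3·u - exp(v).
At (-1/2, -3) this is 0.450.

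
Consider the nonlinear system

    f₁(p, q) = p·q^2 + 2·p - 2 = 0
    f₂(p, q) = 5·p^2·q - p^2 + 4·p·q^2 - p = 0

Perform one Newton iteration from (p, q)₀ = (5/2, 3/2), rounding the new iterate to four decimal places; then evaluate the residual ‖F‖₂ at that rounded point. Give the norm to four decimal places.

69.6582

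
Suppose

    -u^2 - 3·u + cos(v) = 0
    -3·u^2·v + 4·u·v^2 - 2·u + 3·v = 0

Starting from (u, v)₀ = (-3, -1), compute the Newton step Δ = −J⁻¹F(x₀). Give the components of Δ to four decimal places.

At (-3, -1): F = (0.540302, 18.0000).
Jacobian J = [[-2·u - 3, -sin(v)], [-6·u·v + 4·v^2 - 2, -3·u^2 + 8·u·v + 3]].
At the point, J = [[3.0000, 0.841471], [-16.0000, 0.0000]] (det J = 13.463536).
Solving J·Δ = −F gives Δ = (1.1250, -4.6529).

(1.1250, -4.6529)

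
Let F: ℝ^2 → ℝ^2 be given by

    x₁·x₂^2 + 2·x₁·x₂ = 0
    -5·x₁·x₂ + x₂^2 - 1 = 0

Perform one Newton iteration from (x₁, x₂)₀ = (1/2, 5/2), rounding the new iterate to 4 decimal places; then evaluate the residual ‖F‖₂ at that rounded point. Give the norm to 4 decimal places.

1.6124

At (1/2, 5/2): F = (5.6250, -1.0000).
Jacobian J = [[x₂^2 + 2·x₂, 2·x₁·x₂ + 2·x₁], [-5·x₂, -5·x₁ + 2·x₂]].
At the point, J = [[11.2500, 3.5000], [-12.5000, 2.5000]] (det J = 71.8750).
Solving J·Δ = −F gives Δ = (-0.2443, -0.8217).
Then the next iterate is (x₁, x₂)₁ = (0.2557, 1.6783).
Re-evaluating at (0.2557, 1.6783): F = (1.578510, -0.329016), so ‖F‖₂ = 1.6124.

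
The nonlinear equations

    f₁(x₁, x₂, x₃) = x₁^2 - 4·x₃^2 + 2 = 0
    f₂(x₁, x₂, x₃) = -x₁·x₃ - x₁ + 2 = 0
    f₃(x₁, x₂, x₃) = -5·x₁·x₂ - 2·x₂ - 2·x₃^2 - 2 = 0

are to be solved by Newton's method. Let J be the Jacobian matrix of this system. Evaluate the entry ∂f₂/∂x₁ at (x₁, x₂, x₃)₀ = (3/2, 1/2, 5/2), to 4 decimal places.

-3.5000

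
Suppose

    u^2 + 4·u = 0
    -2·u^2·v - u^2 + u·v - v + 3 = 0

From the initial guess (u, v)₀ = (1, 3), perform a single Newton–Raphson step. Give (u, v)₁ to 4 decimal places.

(0.1667, 5.5833)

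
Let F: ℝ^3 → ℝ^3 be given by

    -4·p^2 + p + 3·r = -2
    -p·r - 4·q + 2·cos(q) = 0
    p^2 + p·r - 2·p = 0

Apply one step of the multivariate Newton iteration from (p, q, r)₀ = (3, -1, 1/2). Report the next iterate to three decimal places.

(1.764, 0.353, 0.855)

At (3, -1, 1/2): F = (-29.500, 3.58060, 4.500).
Jacobian J = [[-8·p + 1, 0, 3], [-r, -2·sin(q) - 4, -p], [2·p + r - 2, 0, p]].
At the point, J = [[-23.000, 0.000, 3.000], [-0.500, -2.31706, -3.000], [4.500, 0.000, 3.000]] (det J = 191.15729).
Solving J·Δ = −F gives Δ = (-1.236, 1.353, 0.355).
Then the next iterate is (p, q, r)₁ = (1.764, 0.353, 0.855).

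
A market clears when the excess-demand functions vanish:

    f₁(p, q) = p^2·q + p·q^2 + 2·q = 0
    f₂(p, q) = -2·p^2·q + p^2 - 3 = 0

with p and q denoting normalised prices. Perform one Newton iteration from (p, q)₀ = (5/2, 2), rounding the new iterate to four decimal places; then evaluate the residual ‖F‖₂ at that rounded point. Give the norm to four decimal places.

At (5/2, 2): F = (26.5000, -21.7500).
Jacobian J = [[2·p·q + q^2, p^2 + 2·p·q + 2], [-4·p·q + 2·p, -2·p^2]].
At the point, J = [[14.0000, 18.2500], [-15.0000, -12.5000]] (det J = 98.7500).
Solving J·Δ = −F gives Δ = (-0.6652, -0.9418).
Then the next iterate is (p, q)₁ = (1.8348, 1.0582).
Re-evaluating at (1.8348, 1.0582): F = (7.733406, -6.758351), so ‖F‖₂ = 10.2704.

10.2704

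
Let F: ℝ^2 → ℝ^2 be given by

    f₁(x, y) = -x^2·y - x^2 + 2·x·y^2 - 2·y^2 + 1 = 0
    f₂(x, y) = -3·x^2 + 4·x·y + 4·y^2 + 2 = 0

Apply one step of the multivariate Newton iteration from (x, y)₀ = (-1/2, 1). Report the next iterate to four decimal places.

(-0.5784, 0.5498)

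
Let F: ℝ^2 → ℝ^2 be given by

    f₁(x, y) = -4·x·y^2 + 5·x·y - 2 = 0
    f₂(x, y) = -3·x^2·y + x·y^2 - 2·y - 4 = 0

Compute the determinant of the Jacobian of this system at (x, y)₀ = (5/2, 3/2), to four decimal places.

J = [[-4·y^2 + 5·y, -8·x·y + 5·x], [-6·x·y + y^2, -3·x^2 + 2·x·y - 2]].
At the point, J = [[-1.5000, -17.5000], [-20.2500, -13.2500]].
det J = -334.5000.

-334.5000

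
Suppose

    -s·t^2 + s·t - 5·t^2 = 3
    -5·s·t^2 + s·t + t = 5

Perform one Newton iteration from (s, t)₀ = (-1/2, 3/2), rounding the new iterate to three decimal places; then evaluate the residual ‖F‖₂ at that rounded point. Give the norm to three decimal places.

At (-1/2, 3/2): F = (-13.875, 1.375).
Jacobian J = [[-t^2 + t, -2·s·t + s - 10·t], [-5·t^2 + t, -10·s·t + s + 1]].
At the point, J = [[-0.750, -14.000], [-9.750, 8.000]] (det J = -142.500).
Solving J·Δ = −F gives Δ = (-0.644, -0.957).
Then the next iterate is (s, t)₁ = (-1.144, 0.543).
Re-evaluating at (-1.144, 0.543): F = (-4.75813, -3.39166), so ‖F‖₂ = 5.843.

5.843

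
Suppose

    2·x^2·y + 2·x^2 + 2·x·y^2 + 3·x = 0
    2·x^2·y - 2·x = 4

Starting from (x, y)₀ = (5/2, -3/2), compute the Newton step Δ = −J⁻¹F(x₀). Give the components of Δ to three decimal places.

(7.722, 12.722)

At (5/2, -3/2): F = (12.500, -27.750).
Jacobian J = [[4·x·y + 4·x + 2·y^2 + 3, 2·x^2 + 4·x·y], [4·x·y - 2, 2·x^2]].
At the point, J = [[2.500, -2.500], [-17.000, 12.500]] (det J = -11.250).
Solving J·Δ = −F gives Δ = (7.722, 12.722).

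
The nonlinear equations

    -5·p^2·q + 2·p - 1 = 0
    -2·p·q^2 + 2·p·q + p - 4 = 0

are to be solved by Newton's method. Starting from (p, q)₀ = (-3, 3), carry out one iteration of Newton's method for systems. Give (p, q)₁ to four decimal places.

At (-3, 3): F = (-142.0000, 29.0000).
Jacobian J = [[-10·p·q + 2, -5·p^2], [-2·q^2 + 2·q + 1, -4·p·q + 2·p]].
At the point, J = [[92.0000, -45.0000], [-11.0000, 30.0000]] (det J = 2265.0000).
Solving J·Δ = −F gives Δ = (1.3046, -0.4883).
Then the next iterate is (p, q)₁ = (-1.6954, 2.5117).

(-1.6954, 2.5117)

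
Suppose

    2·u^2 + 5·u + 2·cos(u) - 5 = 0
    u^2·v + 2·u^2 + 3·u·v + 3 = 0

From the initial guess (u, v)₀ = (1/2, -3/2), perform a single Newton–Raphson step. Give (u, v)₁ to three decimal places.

(0.541, -1.907)

At (1/2, -3/2): F = (-0.24483, 0.875).
Jacobian J = [[4·u - 2·sin(u) + 5, 0], [2·u·v + 4·u + 3·v, u^2 + 3·u]].
At the point, J = [[6.04115, 0.000], [-4.000, 1.750]] (det J = 10.57201).
Solving J·Δ = −F gives Δ = (0.041, -0.407).
Then the next iterate is (u, v)₁ = (0.541, -1.907).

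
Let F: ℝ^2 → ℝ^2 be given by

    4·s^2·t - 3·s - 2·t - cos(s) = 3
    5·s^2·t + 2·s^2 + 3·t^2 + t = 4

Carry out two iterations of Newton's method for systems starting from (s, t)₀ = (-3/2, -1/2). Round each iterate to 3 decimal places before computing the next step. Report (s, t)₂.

At (-3/2, -1/2): F = (-2.07074, -4.875).
Jacobian J = [[8·s·t + sin(s) - 3, 4·s^2 - 2], [10·s·t + 4·s, 5·s^2 + 6·t + 1]].
At the point, J = [[2.00251, 7.000], [1.500, 9.250]] (det J = 8.02317).
Solving J·Δ = −F gives Δ = (-1.866, 0.830).
Then the next iterate is (s, t)₁ = (-3.366, 0.330).
Round to (-3.366, 0.330) and repeat: F = (22.36847, 38.01104), J = [[-11.66371, 43.31982], [-24.57180, 59.62978]].
Δ = (0.848, -0.288), so (s, t)₂ = (-2.518, 0.042).

(-2.518, 0.042)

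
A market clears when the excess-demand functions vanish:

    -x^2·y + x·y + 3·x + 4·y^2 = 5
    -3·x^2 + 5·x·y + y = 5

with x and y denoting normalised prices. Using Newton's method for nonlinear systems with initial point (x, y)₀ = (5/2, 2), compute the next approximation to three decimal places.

(19.890, 8.200)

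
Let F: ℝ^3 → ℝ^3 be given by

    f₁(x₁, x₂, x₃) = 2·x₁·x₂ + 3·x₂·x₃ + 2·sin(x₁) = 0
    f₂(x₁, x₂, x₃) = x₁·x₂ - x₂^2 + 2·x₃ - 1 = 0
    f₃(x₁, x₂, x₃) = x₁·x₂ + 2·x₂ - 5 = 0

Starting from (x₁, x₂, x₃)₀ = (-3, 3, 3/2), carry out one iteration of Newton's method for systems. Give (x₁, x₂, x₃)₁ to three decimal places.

(-0.723, 1.830, 0.819)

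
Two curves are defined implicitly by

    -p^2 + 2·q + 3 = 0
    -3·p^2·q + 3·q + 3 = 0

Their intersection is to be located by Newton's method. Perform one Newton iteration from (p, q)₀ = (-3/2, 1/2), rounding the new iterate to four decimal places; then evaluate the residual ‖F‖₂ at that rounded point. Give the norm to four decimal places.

0.7371

At (-3/2, 1/2): F = (1.7500, 1.1250).
Jacobian J = [[-2·p, 2], [-6·p·q, -3·p^2 + 3]].
At the point, J = [[3.0000, 2.0000], [4.5000, -3.7500]] (det J = -20.2500).
Solving J·Δ = −F gives Δ = (-0.4352, -0.2222).
Then the next iterate is (p, q)₁ = (-1.9352, 0.2778).
Re-evaluating at (-1.9352, 0.2778): F = (-0.189399, 0.712318), so ‖F‖₂ = 0.7371.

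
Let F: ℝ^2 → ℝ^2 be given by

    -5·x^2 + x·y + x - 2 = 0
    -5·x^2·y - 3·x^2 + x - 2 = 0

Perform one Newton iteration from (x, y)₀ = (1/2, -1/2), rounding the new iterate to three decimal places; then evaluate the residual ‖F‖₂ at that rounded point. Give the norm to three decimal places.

At (1/2, -1/2): F = (-3.000, -1.625).
Jacobian J = [[-10·x + y + 1, x], [-10·x·y - 6·x + 1, -5·x^2]].
At the point, J = [[-4.500, 0.500], [0.500, -1.250]] (det J = 5.375).
Solving J·Δ = −F gives Δ = (-0.849, -1.640).
Then the next iterate is (x, y)₁ = (-0.349, -2.140).
Re-evaluating at (-0.349, -2.140): F = (-2.21115, -1.41113), so ‖F‖₂ = 2.623.

2.623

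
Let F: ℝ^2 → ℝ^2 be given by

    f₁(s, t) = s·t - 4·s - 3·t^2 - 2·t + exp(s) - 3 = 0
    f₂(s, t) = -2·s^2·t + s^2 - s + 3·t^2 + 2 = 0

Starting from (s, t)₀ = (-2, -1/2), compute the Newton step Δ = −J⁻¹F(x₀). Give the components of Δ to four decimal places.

At (-2, -1/2): F = (6.385335, 12.7500).
Jacobian J = [[t + exp(s) - 4, s - 6·t - 2], [-4·s·t + 2·s - 1, -2·s^2 + 6·t]].
At the point, J = [[-4.364665, -1.0000], [-9.0000, -11.0000]] (det J = 39.011312).
Solving J·Δ = −F gives Δ = (1.4736, -0.0466).

(1.4736, -0.0466)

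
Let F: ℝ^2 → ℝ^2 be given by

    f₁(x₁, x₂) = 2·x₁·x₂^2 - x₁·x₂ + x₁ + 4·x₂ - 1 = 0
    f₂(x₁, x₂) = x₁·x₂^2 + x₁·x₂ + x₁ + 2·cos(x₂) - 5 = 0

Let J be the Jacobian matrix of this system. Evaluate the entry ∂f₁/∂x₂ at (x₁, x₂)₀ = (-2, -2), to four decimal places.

∂f₁/∂x₂ = 4·x₁·x₂ - x₁ + 4.
At (-2, -2) this is 22.0000.

22.0000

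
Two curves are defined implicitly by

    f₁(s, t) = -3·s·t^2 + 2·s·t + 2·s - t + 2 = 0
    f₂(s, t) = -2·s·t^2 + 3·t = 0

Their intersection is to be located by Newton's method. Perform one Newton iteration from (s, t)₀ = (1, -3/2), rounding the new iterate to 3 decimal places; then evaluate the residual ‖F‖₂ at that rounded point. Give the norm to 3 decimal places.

8.254

At (1, -3/2): F = (-4.250, -9.000).
Jacobian J = [[-3·t^2 + 2·t + 2, -6·s·t + 2·s - 1], [-2·t^2, -4·s·t + 3]].
At the point, J = [[-7.750, 10.000], [-4.500, 9.000]] (det J = -24.750).
Solving J·Δ = −F gives Δ = (2.091, 2.045).
Then the next iterate is (s, t)₁ = (3.091, 0.545).
Re-evaluating at (3.091, 0.545): F = (8.25188, -0.20121), so ‖F‖₂ = 8.254.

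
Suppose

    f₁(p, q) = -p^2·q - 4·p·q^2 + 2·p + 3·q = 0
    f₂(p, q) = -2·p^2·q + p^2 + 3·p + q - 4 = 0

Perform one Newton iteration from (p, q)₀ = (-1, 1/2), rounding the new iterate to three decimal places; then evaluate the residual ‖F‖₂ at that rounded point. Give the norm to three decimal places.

1.505

At (-1, 1/2): F = (0.000, -6.500).
Jacobian J = [[-2·p·q - 4·q^2 + 2, -p^2 - 8·p·q + 3], [-4·p·q + 2·p + 3, -2·p^2 + 1]].
At the point, J = [[2.000, 6.000], [3.000, -1.000]] (det J = -20.000).
Solving J·Δ = −F gives Δ = (1.950, -0.650).
Then the next iterate is (p, q)₁ = (0.950, -0.150).
Re-evaluating at (0.950, -0.150): F = (1.49988, -0.12675), so ‖F‖₂ = 1.505.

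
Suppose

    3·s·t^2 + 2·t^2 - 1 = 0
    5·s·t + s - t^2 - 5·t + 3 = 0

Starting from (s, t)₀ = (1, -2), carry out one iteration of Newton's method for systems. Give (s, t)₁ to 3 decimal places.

(1.576, -0.705)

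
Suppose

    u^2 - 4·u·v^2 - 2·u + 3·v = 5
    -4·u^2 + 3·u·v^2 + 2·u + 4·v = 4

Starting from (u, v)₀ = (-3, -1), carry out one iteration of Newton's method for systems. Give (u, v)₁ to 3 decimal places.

(-0.620, -1.455)

At (-3, -1): F = (19.000, -59.000).
Jacobian J = [[2·u - 4·v^2 - 2, -8·u·v + 3], [-8·u + 3·v^2 + 2, 6·u·v + 4]].
At the point, J = [[-12.000, -21.000], [29.000, 22.000]] (det J = 345.000).
Solving J·Δ = −F gives Δ = (2.380, -0.455).
Then the next iterate is (u, v)₁ = (-0.620, -1.455).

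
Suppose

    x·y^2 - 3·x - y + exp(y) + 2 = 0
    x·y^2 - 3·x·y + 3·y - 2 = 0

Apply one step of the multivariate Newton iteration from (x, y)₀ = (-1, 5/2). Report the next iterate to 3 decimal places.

(2.033, -0.458)

At (-1, 5/2): F = (8.43249, 6.750).
Jacobian J = [[y^2 - 3, 2·x·y + exp(y) - 1], [y^2 - 3·y, 2·x·y - 3·x + 3]].
At the point, J = [[3.250, 6.18249], [-1.250, 1.000]] (det J = 10.97812).
Solving J·Δ = −F gives Δ = (3.033, -2.958).
Then the next iterate is (x, y)₁ = (2.033, -0.458).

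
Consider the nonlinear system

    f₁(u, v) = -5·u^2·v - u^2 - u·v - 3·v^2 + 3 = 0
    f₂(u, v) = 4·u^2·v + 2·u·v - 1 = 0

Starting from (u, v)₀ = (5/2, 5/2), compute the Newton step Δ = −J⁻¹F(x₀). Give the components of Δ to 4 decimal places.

(-0.7161, -1.1538)

At (5/2, 5/2): F = (-106.3750, 74.0000).
Jacobian J = [[-10·u·v - 2·u - v, -5·u^2 - u - 6·v], [8·u·v + 2·v, 4·u^2 + 2·u]].
At the point, J = [[-70.0000, -48.7500], [55.0000, 30.0000]] (det J = 581.2500).
Solving J·Δ = −F gives Δ = (-0.7161, -1.1538).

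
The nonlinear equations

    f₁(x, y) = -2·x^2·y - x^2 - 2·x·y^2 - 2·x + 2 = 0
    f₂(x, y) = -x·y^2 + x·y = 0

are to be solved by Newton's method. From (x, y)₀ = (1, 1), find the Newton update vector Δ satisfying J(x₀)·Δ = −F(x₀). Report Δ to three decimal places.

(-0.500, 0.000)

At (1, 1): F = (-5.000, 0.000).
Jacobian J = [[-4·x·y - 2·x - 2·y^2 - 2, -2·x^2 - 4·x·y], [-y^2 + y, -2·x·y + x]].
At the point, J = [[-10.000, -6.000], [0.000, -1.000]] (det J = 10.000).
Solving J·Δ = −F gives Δ = (-0.500, 0.000).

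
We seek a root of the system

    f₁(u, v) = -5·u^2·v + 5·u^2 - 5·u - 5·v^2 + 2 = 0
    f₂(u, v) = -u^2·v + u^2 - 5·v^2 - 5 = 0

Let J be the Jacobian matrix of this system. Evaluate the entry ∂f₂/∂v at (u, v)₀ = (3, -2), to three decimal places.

11.000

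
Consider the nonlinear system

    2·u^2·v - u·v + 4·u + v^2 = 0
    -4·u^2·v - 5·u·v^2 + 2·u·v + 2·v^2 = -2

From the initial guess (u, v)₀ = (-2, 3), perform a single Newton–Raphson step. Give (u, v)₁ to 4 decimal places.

At (-2, 3): F = (31.0000, 50.0000).
Jacobian J = [[4·u·v - v + 4, 2·u^2 - u + 2·v], [-8·u·v - 5·v^2 + 2·v, -4·u^2 - 10·u·v + 2·u + 4·v]].
At the point, J = [[-23.0000, 16.0000], [9.0000, 52.0000]] (det J = -1340.0000).
Solving J·Δ = −F gives Δ = (0.6060, -1.0664).
Then the next iterate is (u, v)₁ = (-1.3940, 1.9336).

(-1.3940, 1.9336)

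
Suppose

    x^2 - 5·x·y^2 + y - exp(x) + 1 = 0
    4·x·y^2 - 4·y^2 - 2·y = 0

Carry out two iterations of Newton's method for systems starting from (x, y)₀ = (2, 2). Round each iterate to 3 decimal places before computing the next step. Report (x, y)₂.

At (2, 2): F = (-40.38906, 12.000).
Jacobian J = [[2·x - 5·y^2 - exp(x), -10·x·y + 1], [4·y^2, 8·x·y - 8·y - 2]].
At the point, J = [[-23.38906, -39.000], [16.000, 14.000]] (det J = 296.55321).
Solving J·Δ = −F gives Δ = (0.329, -1.233).
Then the next iterate is (x, y)₁ = (2.329, 0.767).
Round to (2.329, 0.767) and repeat: F = (-9.92705, 1.59334), J = [[-8.55111, -16.86343], [2.35316, 6.15474]].
Δ = (-2.644, 0.752), so (x, y)₂ = (-0.315, 1.519).

(-0.315, 1.519)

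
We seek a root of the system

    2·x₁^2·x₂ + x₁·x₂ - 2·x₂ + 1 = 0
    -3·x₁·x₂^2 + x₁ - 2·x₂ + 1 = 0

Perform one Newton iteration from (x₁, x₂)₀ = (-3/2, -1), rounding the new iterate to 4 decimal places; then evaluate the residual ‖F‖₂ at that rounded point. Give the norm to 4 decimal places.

1.2067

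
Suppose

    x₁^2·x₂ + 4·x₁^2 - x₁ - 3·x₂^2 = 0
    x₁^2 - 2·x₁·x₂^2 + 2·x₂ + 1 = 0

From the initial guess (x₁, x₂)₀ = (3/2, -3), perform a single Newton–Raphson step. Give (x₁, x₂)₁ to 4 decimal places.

(1.2747, -1.6815)

At (3/2, -3): F = (-26.2500, -29.7500).
Jacobian J = [[2·x₁·x₂ + 8·x₁ - 1, x₁^2 - 6·x₂], [2·x₁ - 2·x₂^2, -4·x₁·x₂ + 2]].
At the point, J = [[2.0000, 20.2500], [-15.0000, 20.0000]] (det J = 343.7500).
Solving J·Δ = −F gives Δ = (-0.2253, 1.3185).
Then the next iterate is (x₁, x₂)₁ = (1.2747, -1.6815).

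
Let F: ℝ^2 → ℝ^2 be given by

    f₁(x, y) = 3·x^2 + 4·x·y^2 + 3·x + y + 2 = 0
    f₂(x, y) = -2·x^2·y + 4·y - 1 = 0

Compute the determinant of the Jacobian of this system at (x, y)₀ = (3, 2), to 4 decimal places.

J = [[6·x + 4·y^2 + 3, 8·x·y + 1], [-4·x·y, -2·x^2 + 4]].
At the point, J = [[37.0000, 49.0000], [-24.0000, -14.0000]].
det J = 658.0000.

658.0000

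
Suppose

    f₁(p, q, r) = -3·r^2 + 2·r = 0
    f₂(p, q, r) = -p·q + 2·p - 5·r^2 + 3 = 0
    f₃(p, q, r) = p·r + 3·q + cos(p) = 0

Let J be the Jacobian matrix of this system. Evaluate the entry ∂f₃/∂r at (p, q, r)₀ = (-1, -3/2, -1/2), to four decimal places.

-1.0000

∂f₃/∂r = p.
At (-1, -3/2, -1/2) this is -1.0000.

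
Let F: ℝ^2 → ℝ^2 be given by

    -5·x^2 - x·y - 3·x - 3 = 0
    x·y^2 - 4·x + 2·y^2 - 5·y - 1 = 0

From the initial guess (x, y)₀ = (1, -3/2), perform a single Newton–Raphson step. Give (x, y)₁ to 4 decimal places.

At (1, -3/2): F = (-9.5000, 9.2500).
Jacobian J = [[-10·x - y - 3, -x], [y^2 - 4, 2·x·y + 4·y - 5]].
At the point, J = [[-11.5000, -1.0000], [-1.7500, -14.0000]] (det J = 159.2500).
Solving J·Δ = −F gives Δ = (-0.8932, 0.7724).
Then the next iterate is (x, y)₁ = (0.1068, -0.7276).

(0.1068, -0.7276)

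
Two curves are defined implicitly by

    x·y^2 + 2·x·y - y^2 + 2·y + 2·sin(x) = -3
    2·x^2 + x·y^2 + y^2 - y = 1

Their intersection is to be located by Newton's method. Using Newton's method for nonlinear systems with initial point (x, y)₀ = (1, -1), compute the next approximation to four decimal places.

(0.0484, -1.1516)

At (1, -1): F = (0.682942, 4.0000).
Jacobian J = [[y^2 + 2·y + 2·cos(x), 2·x·y + 2·x - 2·y + 2], [4·x + y^2, 2·x·y + 2·y - 1]].
At the point, J = [[0.080605, 4.0000], [5.0000, -5.0000]] (det J = -20.403023).
Solving J·Δ = −F gives Δ = (-0.9516, -0.1516).
Then the next iterate is (x, y)₁ = (0.0484, -1.1516).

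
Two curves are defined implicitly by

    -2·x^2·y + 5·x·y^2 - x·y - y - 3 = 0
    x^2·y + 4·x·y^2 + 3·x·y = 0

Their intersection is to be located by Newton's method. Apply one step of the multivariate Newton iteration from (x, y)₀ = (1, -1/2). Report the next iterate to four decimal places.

(0.3333, -0.7500)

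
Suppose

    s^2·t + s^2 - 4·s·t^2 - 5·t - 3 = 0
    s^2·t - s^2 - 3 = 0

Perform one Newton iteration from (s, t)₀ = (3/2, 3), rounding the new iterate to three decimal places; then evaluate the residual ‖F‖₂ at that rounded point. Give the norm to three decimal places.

At (3/2, 3): F = (-63.000, 1.500).
Jacobian J = [[2·s·t + 2·s - 4·t^2, s^2 - 8·s·t - 5], [2·s·t - 2·s, s^2]].
At the point, J = [[-24.000, -38.750], [6.000, 2.250]] (det J = 178.500).
Solving J·Δ = −F gives Δ = (0.468, -1.916).
Then the next iterate is (s, t)₁ = (1.968, 1.084).
Re-evaluating at (1.968, 1.084): F = (-9.59866, -2.67467), so ‖F‖₂ = 9.964.

9.964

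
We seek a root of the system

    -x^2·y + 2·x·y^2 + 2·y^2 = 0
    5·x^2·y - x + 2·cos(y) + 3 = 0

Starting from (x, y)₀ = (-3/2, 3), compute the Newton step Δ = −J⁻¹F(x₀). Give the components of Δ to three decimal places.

At (-3/2, 3): F = (-15.750, 36.27002).
Jacobian J = [[-2·x·y + 2·y^2, -x^2 + 4·x·y + 4·y], [10·x·y - 1, 5·x^2 - 2·sin(y)]].
At the point, J = [[27.000, -8.250], [-46.000, 10.96776]] (det J = -83.37048).
Solving J·Δ = −F gives Δ = (1.517, 3.056).

(1.517, 3.056)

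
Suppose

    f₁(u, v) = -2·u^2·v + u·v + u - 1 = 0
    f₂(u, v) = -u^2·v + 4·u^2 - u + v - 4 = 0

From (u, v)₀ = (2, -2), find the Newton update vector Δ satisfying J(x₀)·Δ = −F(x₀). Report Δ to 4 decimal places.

At (2, -2): F = (13.0000, 16.0000).
Jacobian J = [[-4·u·v + v + 1, -2·u^2 + u], [-2·u·v + 8·u - 1, -u^2 + 1]].
At the point, J = [[15.0000, -6.0000], [23.0000, -3.0000]] (det J = 93.0000).
Solving J·Δ = −F gives Δ = (-0.6129, 0.6344).

(-0.6129, 0.6344)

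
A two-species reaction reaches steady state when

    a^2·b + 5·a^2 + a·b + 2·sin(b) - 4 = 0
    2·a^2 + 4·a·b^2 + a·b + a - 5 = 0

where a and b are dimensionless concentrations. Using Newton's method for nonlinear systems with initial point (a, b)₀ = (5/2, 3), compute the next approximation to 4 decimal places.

(1.3788, 2.1769)

At (5/2, 3): F = (53.782240, 107.5000).
Jacobian J = [[2·a·b + 10·a + b, a^2 + a + 2·cos(b)], [4·a + 4·b^2 + b + 1, 8·a·b + a]].
At the point, J = [[43.0000, 6.770015], [50.0000, 62.5000]] (det J = 2348.999250).
Solving J·Δ = −F gives Δ = (-1.1212, -0.8231).
Then the next iterate is (a, b)₁ = (1.3788, 2.1769).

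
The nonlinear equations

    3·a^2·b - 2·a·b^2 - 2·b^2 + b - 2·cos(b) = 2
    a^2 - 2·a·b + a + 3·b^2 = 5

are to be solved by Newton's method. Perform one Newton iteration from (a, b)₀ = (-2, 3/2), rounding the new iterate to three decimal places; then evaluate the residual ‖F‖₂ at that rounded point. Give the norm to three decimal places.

At (-2, 3/2): F = (21.85853, 9.750).
Jacobian J = [[6·a·b - 2·b^2, 3·a^2 - 4·a·b - 4·b + 2·sin(b) + 1], [2·a - 2·b + 1, -2·a + 6·b]].
At the point, J = [[-22.500, 20.99499], [-6.000, 13.000]] (det J = -166.53006).
Solving J·Δ = −F gives Δ = (0.477, -0.530).
Then the next iterate is (a, b)₁ = (-1.523, 0.970).
Re-evaluating at (-1.523, 0.970): F = (5.57341, 1.57385), so ‖F‖₂ = 5.791.

5.791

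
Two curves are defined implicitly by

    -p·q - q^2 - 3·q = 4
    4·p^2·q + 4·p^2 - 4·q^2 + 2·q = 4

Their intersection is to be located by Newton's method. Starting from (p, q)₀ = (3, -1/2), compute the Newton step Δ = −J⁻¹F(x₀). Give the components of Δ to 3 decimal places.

(-0.093, -0.259)

At (3, -1/2): F = (-1.250, 12.000).
Jacobian J = [[-q, -p - 2·q - 3], [8·p·q + 8·p, 4·p^2 - 8·q + 2]].
At the point, J = [[0.500, -5.000], [12.000, 42.000]] (det J = 81.000).
Solving J·Δ = −F gives Δ = (-0.093, -0.259).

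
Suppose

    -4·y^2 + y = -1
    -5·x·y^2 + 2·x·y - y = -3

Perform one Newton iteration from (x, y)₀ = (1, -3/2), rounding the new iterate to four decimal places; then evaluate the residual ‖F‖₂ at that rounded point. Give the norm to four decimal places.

2.5217

At (1, -3/2): F = (-9.5000, -9.7500).
Jacobian J = [[0, -8·y + 1], [-5·y^2 + 2·y, -10·x·y + 2·x - 1]].
At the point, J = [[0.0000, 13.0000], [-14.2500, 16.0000]] (det J = 185.2500).
Solving J·Δ = −F gives Δ = (0.1363, 0.7308).
Then the next iterate is (x, y)₁ = (1.1363, -0.7692).
Re-evaluating at (1.1363, -0.7692): F = (-2.135875, -1.340449), so ‖F‖₂ = 2.5217.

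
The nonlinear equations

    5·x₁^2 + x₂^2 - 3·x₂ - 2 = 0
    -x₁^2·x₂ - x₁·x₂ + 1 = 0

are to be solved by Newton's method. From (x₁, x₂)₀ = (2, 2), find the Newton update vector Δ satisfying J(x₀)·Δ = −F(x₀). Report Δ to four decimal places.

(-0.7727, -0.5455)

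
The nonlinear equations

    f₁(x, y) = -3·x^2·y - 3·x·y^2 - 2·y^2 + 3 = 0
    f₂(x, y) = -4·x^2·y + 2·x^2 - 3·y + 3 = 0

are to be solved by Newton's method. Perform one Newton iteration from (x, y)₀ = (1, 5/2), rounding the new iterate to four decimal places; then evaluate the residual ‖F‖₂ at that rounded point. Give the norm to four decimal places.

At (1, 5/2): F = (-35.7500, -12.5000).
Jacobian J = [[-6·x·y - 3·y^2, -3·x^2 - 6·x·y - 4·y], [-8·x·y + 4·x, -4·x^2 - 3]].
At the point, J = [[-33.7500, -28.0000], [-16.0000, -7.0000]] (det J = -211.7500).
Solving J·Δ = −F gives Δ = (-0.4711, -0.7090).
Then the next iterate is (x, y)₁ = (0.5289, 1.7910).
Re-evaluating at (0.5289, 1.7910): F = (-10.008007, -3.817553), so ‖F‖₂ = 10.7114.

10.7114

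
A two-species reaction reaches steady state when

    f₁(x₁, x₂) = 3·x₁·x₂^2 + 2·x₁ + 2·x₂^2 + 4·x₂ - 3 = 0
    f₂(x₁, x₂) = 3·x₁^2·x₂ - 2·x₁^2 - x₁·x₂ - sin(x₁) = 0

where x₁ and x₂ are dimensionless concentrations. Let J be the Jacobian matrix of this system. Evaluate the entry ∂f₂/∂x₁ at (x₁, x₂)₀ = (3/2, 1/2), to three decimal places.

-2.071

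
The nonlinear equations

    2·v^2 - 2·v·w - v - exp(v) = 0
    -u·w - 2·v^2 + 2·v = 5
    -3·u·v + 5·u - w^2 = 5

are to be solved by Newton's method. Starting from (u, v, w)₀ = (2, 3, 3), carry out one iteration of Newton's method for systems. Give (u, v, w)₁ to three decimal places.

(-0.835, 1.632, 2.591)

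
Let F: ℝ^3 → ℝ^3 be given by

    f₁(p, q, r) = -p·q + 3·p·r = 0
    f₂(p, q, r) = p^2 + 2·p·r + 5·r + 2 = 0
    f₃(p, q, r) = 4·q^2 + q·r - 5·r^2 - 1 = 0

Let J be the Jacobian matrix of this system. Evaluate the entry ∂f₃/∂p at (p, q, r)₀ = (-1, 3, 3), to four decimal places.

∂f₃/∂p = 0.
At (-1, 3, 3) this is 0.0000.

0.0000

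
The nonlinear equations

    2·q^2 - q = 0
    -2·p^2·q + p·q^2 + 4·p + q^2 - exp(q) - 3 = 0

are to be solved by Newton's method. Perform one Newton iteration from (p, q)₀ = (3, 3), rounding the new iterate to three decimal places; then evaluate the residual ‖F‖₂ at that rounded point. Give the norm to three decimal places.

10.594

At (3, 3): F = (15.000, -29.08554).
Jacobian J = [[0, 4·q - 1], [-4·p·q + q^2 + 4, -2·p^2 + 2·p·q + 2·q - exp(q)]].
At the point, J = [[0.000, 11.000], [-23.000, -14.08554]] (det J = 253.000).
Solving J·Δ = −F gives Δ = (-0.429, -1.364).
Then the next iterate is (p, q)₁ = (2.571, 1.636).
Re-evaluating at (2.571, 1.636): F = (3.71699, -9.92088), so ‖F‖₂ = 10.594.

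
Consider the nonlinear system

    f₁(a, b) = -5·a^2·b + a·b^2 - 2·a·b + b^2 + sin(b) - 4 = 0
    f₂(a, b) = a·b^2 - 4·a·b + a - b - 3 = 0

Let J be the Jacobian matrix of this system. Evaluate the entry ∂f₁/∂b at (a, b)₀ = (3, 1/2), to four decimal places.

-46.1224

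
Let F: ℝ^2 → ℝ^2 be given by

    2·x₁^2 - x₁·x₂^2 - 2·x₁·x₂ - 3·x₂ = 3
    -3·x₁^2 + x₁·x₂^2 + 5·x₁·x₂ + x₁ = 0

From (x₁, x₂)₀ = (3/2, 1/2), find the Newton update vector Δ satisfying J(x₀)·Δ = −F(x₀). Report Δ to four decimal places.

At (3/2, 1/2): F = (-1.8750, -1.1250).
Jacobian J = [[4·x₁ - x₂^2 - 2·x₂, -2·x₁·x₂ - 2·x₁ - 3], [-6·x₁ + x₂^2 + 5·x₂ + 1, 2·x₁·x₂ + 5·x₁]].
At the point, J = [[4.7500, -7.5000], [-5.2500, 9.0000]] (det J = 3.3750).
Solving J·Δ = −F gives Δ = (7.5000, 4.5000).

(7.5000, 4.5000)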